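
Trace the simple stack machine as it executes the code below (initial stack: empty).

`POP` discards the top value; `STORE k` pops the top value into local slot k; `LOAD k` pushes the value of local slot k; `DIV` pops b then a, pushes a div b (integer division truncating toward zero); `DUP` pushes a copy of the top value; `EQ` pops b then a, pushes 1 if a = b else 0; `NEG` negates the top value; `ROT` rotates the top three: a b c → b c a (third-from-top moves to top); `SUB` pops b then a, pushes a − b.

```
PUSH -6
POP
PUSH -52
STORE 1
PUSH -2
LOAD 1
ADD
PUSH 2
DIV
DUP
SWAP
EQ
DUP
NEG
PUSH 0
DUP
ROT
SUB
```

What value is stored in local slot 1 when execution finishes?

-52

PUSH -6  : [-6]
POP      : []
PUSH -52 : [-52]
STORE 1  : []
PUSH -2  : [-2]
LOAD 1   : [-2, -52]
ADD      : [-54]
PUSH 2   : [-54, 2]
DIV      : [-27]
DUP      : [-27, -27]
SWAP     : [-27, -27]
EQ       : [1]
DUP      : [1, 1]
NEG      : [1, -1]
PUSH 0   : [1, -1, 0]
DUP      : [1, -1, 0, 0]
ROT      : [1, 0, 0, -1]
SUB      : [1, 0, 1]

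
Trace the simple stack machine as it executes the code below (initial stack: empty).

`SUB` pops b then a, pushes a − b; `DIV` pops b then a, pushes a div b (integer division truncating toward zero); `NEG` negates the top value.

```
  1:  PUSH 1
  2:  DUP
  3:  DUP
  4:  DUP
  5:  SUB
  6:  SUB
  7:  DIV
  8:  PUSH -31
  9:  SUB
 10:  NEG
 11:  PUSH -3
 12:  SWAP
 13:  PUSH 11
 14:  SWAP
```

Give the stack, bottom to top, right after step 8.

[1, -31]

PUSH 1   : [1]
DUP      : [1, 1]
DUP      : [1, 1, 1]
DUP      : [1, 1, 1, 1]
SUB      : [1, 1, 0]
SUB      : [1, 1]
DIV      : [1]
PUSH -31 : [1, -31]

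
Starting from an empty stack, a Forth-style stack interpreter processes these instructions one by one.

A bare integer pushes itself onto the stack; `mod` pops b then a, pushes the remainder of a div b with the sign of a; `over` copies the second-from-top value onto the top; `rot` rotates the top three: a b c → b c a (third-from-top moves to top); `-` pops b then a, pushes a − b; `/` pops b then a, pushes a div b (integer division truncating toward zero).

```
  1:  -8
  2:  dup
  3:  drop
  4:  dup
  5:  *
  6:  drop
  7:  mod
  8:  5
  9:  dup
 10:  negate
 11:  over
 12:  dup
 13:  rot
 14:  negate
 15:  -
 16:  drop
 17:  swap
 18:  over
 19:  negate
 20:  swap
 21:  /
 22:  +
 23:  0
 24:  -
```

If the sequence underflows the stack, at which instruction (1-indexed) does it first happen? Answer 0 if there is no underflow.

-8    -8
dup   -8 -8
drop  -8
dup   -8 -8
*     64
drop  (empty)
mod  — needs 2 operands, stack has 0 → underflow

7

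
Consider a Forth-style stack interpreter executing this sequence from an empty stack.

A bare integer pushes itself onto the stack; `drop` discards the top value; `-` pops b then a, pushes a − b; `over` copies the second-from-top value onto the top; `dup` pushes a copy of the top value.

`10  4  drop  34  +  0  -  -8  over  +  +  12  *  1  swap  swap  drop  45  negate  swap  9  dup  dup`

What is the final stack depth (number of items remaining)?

5

10     → [10]
4      → [10, 4]
drop   → [10]
34     → [10, 34]
+      → [44]
0      → [44, 0]
-      → [44]
-8     → [44, -8]
over   → [44, -8, 44]
+      → [44, 36]
+      → [80]
12     → [80, 12]
*      → [960]
1      → [960, 1]
swap   → [1, 960]
swap   → [960, 1]
drop   → [960]
45     → [960, 45]
negate → [960, -45]
swap   → [-45, 960]
9      → [-45, 960, 9]
dup    → [-45, 960, 9, 9]
dup    → [-45, 960, 9, 9, 9]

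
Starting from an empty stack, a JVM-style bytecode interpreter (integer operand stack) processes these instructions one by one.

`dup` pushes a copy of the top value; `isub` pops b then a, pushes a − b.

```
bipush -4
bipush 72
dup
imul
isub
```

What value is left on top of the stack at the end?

-5188

bipush -4  [-4]
bipush 72  [-4, 72]
dup        [-4, 72, 72]
imul       [-4, 5184]
isub       [-5188]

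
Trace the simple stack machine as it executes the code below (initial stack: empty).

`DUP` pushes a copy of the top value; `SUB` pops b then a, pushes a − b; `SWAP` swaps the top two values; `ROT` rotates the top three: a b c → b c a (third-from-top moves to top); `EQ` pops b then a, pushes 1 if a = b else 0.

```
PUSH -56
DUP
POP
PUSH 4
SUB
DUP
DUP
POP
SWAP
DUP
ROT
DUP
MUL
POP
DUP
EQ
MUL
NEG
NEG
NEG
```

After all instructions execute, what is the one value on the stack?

PUSH -56 -> [-56]
DUP      -> [-56, -56]
POP      -> [-56]
PUSH 4   -> [-56, 4]
SUB      -> [-60]
DUP      -> [-60, -60]
DUP      -> [-60, -60, -60]
POP      -> [-60, -60]
SWAP     -> [-60, -60]
DUP      -> [-60, -60, -60]
ROT      -> [-60, -60, -60]
DUP      -> [-60, -60, -60, -60]
MUL      -> [-60, -60, 3600]
POP      -> [-60, -60]
DUP      -> [-60, -60, -60]
EQ       -> [-60, 1]
MUL      -> [-60]
NEG      -> [60]
NEG      -> [-60]
NEG      -> [60]

60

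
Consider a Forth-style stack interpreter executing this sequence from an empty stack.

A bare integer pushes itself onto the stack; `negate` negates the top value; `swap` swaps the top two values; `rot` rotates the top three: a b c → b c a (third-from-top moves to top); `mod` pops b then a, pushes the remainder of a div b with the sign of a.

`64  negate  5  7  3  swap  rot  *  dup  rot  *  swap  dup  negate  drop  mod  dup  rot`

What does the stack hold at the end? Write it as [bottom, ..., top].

[0, 0, -64]

64     : [64]
negate : [-64]
5      : [-64, 5]
7      : [-64, 5, 7]
3      : [-64, 5, 7, 3]
swap   : [-64, 5, 3, 7]
rot    : [-64, 3, 7, 5]
*      : [-64, 3, 35]
dup    : [-64, 3, 35, 35]
rot    : [-64, 35, 35, 3]
*      : [-64, 35, 105]
swap   : [-64, 105, 35]
dup    : [-64, 105, 35, 35]
negate : [-64, 105, 35, -35]
drop   : [-64, 105, 35]
mod    : [-64, 0]
dup    : [-64, 0, 0]
rot    : [0, 0, -64]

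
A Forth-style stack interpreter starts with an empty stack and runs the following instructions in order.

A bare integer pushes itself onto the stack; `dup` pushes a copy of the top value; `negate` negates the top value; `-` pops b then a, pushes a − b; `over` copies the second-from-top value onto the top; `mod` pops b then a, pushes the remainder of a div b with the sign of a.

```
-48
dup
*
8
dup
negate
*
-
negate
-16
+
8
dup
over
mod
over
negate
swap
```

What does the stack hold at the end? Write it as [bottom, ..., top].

[-2384, 8, -8, 0]

-48     -48
dup     -48 -48
*       2304
8       2304 8
dup     2304 8 8
negate  2304 8 -8
*       2304 -64
-       2368
negate  -2368
-16     -2368 -16
+       -2384
8       -2384 8
dup     -2384 8 8
over    -2384 8 8 8
mod     -2384 8 0
over    -2384 8 0 8
negate  -2384 8 0 -8
swap    -2384 8 -8 0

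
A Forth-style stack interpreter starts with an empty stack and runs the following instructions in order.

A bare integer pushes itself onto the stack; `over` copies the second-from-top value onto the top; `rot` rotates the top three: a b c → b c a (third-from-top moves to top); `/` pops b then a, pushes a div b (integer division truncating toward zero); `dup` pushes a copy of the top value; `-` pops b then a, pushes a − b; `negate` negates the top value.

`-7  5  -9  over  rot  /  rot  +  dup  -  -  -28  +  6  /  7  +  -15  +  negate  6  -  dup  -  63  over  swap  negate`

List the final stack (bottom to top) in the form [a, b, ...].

-7      -7
5       -7 5
-9      -7 5 -9
over    -7 5 -9 5
rot     -7 -9 5 5
/       -7 -9 1
rot     -9 1 -7
+       -9 -6
dup     -9 -6 -6
-       -9 0
-       -9
-28     -9 -28
+       -37
6       -37 6
/       -6
7       -6 7
+       1
-15     1 -15
+       -14
negate  14
6       14 6
-       8
dup     8 8
-       0
63      0 63
over    0 63 0
swap    0 0 63
negate  0 0 -63

[0, 0, -63]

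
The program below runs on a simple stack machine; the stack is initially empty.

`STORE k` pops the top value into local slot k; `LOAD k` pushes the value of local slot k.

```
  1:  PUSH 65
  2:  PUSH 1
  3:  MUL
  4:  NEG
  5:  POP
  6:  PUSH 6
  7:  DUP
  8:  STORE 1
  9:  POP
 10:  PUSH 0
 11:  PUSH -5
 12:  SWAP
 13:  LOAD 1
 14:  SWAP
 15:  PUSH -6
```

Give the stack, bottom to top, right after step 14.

PUSH 65 -> [65]
PUSH 1  -> [65, 1]
MUL     -> [65]
NEG     -> [-65]
POP     -> []
PUSH 6  -> [6]
DUP     -> [6, 6]
STORE 1 -> [6]
POP     -> []
PUSH 0  -> [0]
PUSH -5 -> [0, -5]
SWAP    -> [-5, 0]
LOAD 1  -> [-5, 0, 6]
SWAP    -> [-5, 6, 0]

[-5, 6, 0]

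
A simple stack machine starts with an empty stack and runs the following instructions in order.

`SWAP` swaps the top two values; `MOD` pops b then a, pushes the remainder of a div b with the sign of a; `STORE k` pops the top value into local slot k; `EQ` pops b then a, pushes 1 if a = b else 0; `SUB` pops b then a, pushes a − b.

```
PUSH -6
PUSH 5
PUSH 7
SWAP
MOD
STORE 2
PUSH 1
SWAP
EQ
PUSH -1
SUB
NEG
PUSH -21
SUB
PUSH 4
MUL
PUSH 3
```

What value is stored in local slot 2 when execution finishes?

2

PUSH -6  -> [-6]
PUSH 5   -> [-6, 5]
PUSH 7   -> [-6, 5, 7]
SWAP     -> [-6, 7, 5]
MOD      -> [-6, 2]
STORE 2  -> [-6]
PUSH 1   -> [-6, 1]
SWAP     -> [1, -6]
EQ       -> [0]
PUSH -1  -> [0, -1]
SUB      -> [1]
NEG      -> [-1]
PUSH -21 -> [-1, -21]
SUB      -> [20]
PUSH 4   -> [20, 4]
MUL      -> [80]
PUSH 3   -> [80, 3]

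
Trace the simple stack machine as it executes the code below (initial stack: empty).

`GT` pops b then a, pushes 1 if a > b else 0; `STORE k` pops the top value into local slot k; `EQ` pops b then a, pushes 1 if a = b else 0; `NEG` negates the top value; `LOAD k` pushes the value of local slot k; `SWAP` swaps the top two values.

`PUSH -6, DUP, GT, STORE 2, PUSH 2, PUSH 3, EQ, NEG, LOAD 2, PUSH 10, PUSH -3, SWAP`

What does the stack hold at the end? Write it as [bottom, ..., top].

PUSH -6 : -6
DUP     : -6 -6
GT      : 0
STORE 2 : (empty)
PUSH 2  : 2
PUSH 3  : 2 3
EQ      : 0
NEG     : 0
LOAD 2  : 0 0
PUSH 10 : 0 0 10
PUSH -3 : 0 0 10 -3
SWAP    : 0 0 -3 10

[0, 0, -3, 10]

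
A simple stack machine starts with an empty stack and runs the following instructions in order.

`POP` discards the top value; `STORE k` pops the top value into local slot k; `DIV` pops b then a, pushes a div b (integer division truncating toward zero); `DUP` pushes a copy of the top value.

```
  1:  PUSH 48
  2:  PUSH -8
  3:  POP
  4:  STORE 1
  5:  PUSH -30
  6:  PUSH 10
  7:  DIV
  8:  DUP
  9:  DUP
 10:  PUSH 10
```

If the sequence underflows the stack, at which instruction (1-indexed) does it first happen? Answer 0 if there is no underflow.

PUSH 48  : [48]
PUSH -8  : [48, -8]
POP      : [48]
STORE 1  : []
PUSH -30 : [-30]
PUSH 10  : [-30, 10]
DIV      : [-3]
DUP      : [-3, -3]
DUP      : [-3, -3, -3]
PUSH 10  : [-3, -3, -3, 10]

0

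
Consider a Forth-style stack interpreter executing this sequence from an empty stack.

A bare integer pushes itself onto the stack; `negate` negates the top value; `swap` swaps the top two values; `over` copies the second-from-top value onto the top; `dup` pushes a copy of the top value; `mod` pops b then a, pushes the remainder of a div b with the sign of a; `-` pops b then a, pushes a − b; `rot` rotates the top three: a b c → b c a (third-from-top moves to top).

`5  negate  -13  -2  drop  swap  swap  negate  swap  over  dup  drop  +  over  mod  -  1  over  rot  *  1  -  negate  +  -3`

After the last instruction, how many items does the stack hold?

2

5      : 5
negate : -5
-13    : -5 -13
-2     : -5 -13 -2
drop   : -5 -13
swap   : -13 -5
swap   : -5 -13
negate : -5 13
swap   : 13 -5
over   : 13 -5 13
dup    : 13 -5 13 13
drop   : 13 -5 13
+      : 13 8
over   : 13 8 13
mod    : 13 8
-      : 5
1      : 5 1
over   : 5 1 5
rot    : 1 5 5
*      : 1 25
1      : 1 25 1
-      : 1 24
negate : 1 -24
+      : -23
-3     : -23 -3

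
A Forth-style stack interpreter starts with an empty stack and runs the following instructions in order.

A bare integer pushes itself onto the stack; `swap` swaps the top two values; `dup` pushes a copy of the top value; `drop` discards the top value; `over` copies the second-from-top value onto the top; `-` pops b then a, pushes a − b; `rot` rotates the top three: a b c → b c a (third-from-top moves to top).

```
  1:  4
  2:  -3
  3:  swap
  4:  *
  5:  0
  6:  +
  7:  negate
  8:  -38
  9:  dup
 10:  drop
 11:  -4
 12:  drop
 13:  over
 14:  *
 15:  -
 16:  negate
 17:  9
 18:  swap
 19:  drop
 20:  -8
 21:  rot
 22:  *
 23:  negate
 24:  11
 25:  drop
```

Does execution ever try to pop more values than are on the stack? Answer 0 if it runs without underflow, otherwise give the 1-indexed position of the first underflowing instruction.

4      -> [4]
-3     -> [4, -3]
swap   -> [-3, 4]
*      -> [-12]
0      -> [-12, 0]
+      -> [-12]
negate -> [12]
-38    -> [12, -38]
dup    -> [12, -38, -38]
drop   -> [12, -38]
-4     -> [12, -38, -4]
drop   -> [12, -38]
over   -> [12, -38, 12]
*      -> [12, -456]
-      -> [468]
negate -> [-468]
9      -> [-468, 9]
swap   -> [9, -468]
drop   -> [9]
-8     -> [9, -8]
rot  — needs 3 operands, stack has 2 → underflow

21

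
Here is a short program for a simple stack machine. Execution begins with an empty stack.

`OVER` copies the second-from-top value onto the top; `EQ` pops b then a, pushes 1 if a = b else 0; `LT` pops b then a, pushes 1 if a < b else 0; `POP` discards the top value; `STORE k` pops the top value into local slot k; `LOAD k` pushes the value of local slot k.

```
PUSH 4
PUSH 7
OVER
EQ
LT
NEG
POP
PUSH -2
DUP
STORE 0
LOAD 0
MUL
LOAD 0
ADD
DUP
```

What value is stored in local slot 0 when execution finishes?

-2

PUSH 4  -> 4
PUSH 7  -> 4 7
OVER    -> 4 7 4
EQ      -> 4 0
LT      -> 0
NEG     -> 0
POP     -> (empty)
PUSH -2 -> -2
DUP     -> -2 -2
STORE 0 -> -2
LOAD 0  -> -2 -2
MUL     -> 4
LOAD 0  -> 4 -2
ADD     -> 2
DUP     -> 2 2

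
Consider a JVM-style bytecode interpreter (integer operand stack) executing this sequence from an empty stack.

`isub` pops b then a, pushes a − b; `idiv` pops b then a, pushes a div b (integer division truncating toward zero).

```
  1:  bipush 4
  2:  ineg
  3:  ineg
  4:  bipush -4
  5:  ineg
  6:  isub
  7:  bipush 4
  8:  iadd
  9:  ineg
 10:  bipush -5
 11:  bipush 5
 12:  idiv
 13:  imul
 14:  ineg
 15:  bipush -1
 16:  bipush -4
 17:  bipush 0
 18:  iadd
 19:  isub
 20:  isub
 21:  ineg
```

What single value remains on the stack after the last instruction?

7

bipush 4  : [4]
ineg      : [-4]
ineg      : [4]
bipush -4 : [4, -4]
ineg      : [4, 4]
isub      : [0]
bipush 4  : [0, 4]
iadd      : [4]
ineg      : [-4]
bipush -5 : [-4, -5]
bipush 5  : [-4, -5, 5]
idiv      : [-4, -1]
imul      : [4]
ineg      : [-4]
bipush -1 : [-4, -1]
bipush -4 : [-4, -1, -4]
bipush 0  : [-4, -1, -4, 0]
iadd      : [-4, -1, -4]
isub      : [-4, 3]
isub      : [-7]
ineg      : [7]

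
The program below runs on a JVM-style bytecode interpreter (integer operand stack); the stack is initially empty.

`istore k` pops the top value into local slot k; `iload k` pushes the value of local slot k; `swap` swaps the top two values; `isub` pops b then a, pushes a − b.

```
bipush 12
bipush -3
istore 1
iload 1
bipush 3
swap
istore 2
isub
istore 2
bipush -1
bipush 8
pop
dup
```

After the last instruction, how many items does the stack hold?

2

bipush 12 → 12
bipush -3 → 12 -3
istore 1  → 12
iload 1   → 12 -3
bipush 3  → 12 -3 3
swap      → 12 3 -3
istore 2  → 12 3
isub      → 9
istore 2  → (empty)
bipush -1 → -1
bipush 8  → -1 8
pop       → -1
dup       → -1 -1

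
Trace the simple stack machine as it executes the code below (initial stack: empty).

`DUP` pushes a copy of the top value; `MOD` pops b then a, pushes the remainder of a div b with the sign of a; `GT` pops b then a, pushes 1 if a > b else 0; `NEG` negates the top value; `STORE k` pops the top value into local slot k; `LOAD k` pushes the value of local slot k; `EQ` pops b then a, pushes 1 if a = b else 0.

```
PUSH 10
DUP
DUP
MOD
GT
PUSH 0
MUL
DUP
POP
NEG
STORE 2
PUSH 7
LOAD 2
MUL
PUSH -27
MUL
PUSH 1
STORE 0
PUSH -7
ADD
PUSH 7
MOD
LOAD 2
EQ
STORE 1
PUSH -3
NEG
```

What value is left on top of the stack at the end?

PUSH 10   10
DUP       10 10
DUP       10 10 10
MOD       10 0
GT        1
PUSH 0    1 0
MUL       0
DUP       0 0
POP       0
NEG       0
STORE 2   (empty)
PUSH 7    7
LOAD 2    7 0
MUL       0
PUSH -27  0 -27
MUL       0
PUSH 1    0 1
STORE 0   0
PUSH -7   0 -7
ADD       -7
PUSH 7    -7 7
MOD       0
LOAD 2    0 0
EQ        1
STORE 1   (empty)
PUSH -3   -3
NEG       3

3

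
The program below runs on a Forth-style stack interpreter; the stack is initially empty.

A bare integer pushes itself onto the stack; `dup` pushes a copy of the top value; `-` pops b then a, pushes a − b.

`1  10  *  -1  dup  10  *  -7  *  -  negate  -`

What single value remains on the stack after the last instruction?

-61

1       [1]
10      [1, 10]
*       [10]
-1      [10, -1]
dup     [10, -1, -1]
10      [10, -1, -1, 10]
*       [10, -1, -10]
-7      [10, -1, -10, -7]
*       [10, -1, 70]
-       [10, -71]
negate  [10, 71]
-       [-61]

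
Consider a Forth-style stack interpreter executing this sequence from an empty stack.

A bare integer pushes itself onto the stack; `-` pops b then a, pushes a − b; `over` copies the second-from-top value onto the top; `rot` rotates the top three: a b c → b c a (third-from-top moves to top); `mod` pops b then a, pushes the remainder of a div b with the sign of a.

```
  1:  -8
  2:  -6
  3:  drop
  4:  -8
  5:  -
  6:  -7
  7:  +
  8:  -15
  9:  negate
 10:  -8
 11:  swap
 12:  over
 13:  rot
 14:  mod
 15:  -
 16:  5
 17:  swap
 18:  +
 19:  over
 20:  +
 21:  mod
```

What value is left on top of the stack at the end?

-8     -> -8
-6     -> -8 -6
drop   -> -8
-8     -> -8 -8
-      -> 0
-7     -> 0 -7
+      -> -7
-15    -> -7 -15
negate -> -7 15
-8     -> -7 15 -8
swap   -> -7 -8 15
over   -> -7 -8 15 -8
rot    -> -7 15 -8 -8
mod    -> -7 15 0
-      -> -7 15
5      -> -7 15 5
swap   -> -7 5 15
+      -> -7 20
over   -> -7 20 -7
+      -> -7 13
mod    -> -7

-7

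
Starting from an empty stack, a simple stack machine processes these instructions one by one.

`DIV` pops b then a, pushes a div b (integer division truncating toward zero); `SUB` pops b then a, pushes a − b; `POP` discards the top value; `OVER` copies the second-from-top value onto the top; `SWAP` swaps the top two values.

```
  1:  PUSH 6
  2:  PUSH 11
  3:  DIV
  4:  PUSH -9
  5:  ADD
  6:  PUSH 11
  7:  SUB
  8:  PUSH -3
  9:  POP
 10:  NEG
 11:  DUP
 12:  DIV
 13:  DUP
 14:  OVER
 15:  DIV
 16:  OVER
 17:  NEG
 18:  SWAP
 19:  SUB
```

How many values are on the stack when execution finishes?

2

PUSH 6  : [6]
PUSH 11 : [6, 11]
DIV     : [0]
PUSH -9 : [0, -9]
ADD     : [-9]
PUSH 11 : [-9, 11]
SUB     : [-20]
PUSH -3 : [-20, -3]
POP     : [-20]
NEG     : [20]
DUP     : [20, 20]
DIV     : [1]
DUP     : [1, 1]
OVER    : [1, 1, 1]
DIV     : [1, 1]
OVER    : [1, 1, 1]
NEG     : [1, 1, -1]
SWAP    : [1, -1, 1]
SUB     : [1, -2]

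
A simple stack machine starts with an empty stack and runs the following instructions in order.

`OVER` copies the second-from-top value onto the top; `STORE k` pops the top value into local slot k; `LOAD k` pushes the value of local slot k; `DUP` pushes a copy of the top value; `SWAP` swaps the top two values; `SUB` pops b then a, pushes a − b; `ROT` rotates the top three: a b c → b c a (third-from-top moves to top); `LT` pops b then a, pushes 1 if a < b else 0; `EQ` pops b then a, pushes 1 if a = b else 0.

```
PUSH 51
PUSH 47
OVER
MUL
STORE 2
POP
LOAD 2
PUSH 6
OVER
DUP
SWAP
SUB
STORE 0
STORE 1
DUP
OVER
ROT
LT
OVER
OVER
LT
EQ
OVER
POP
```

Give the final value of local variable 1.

PUSH 51 → 51
PUSH 47 → 51 47
OVER    → 51 47 51
MUL     → 51 2397
STORE 2 → 51
POP     → (empty)
LOAD 2  → 2397
PUSH 6  → 2397 6
OVER    → 2397 6 2397
DUP     → 2397 6 2397 2397
SWAP    → 2397 6 2397 2397
SUB     → 2397 6 0
STORE 0 → 2397 6
STORE 1 → 2397
DUP     → 2397 2397
OVER    → 2397 2397 2397
ROT     → 2397 2397 2397
LT      → 2397 0
OVER    → 2397 0 2397
OVER    → 2397 0 2397 0
LT      → 2397 0 0
EQ      → 2397 1
OVER    → 2397 1 2397
POP     → 2397 1

6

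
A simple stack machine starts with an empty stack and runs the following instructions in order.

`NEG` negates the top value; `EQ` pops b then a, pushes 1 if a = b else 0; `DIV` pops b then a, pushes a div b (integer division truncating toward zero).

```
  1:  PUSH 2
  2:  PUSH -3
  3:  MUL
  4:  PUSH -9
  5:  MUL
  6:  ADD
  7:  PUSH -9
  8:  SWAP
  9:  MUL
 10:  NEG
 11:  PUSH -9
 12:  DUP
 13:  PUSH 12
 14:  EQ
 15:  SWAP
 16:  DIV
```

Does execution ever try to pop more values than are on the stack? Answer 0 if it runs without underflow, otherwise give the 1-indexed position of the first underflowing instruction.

PUSH 2  -> [2]
PUSH -3 -> [2, -3]
MUL     -> [-6]
PUSH -9 -> [-6, -9]
MUL     -> [54]
ADD  — needs 2 operands, stack has 1 → underflow

6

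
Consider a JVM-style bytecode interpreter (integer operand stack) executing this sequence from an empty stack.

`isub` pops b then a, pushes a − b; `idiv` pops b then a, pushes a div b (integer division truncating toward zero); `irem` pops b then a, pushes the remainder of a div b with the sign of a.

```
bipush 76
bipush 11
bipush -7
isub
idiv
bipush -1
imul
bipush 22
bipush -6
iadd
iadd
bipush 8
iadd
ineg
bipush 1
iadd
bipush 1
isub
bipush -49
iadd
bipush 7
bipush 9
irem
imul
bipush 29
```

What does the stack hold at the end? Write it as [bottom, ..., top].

bipush 76   76
bipush 11   76 11
bipush -7   76 11 -7
isub        76 18
idiv        4
bipush -1   4 -1
imul        -4
bipush 22   -4 22
bipush -6   -4 22 -6
iadd        -4 16
iadd        12
bipush 8    12 8
iadd        20
ineg        -20
bipush 1    -20 1
iadd        -19
bipush 1    -19 1
isub        -20
bipush -49  -20 -49
iadd        -69
bipush 7    -69 7
bipush 9    -69 7 9
irem        -69 7
imul        -483
bipush 29   -483 29

[-483, 29]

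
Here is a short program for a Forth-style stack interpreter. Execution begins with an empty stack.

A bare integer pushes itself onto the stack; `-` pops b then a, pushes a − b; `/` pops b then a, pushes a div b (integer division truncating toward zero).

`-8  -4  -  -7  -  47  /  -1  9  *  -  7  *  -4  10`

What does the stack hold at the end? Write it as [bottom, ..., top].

-8 → [-8]
-4 → [-8, -4]
-  → [-4]
-7 → [-4, -7]
-  → [3]
47 → [3, 47]
/  → [0]
-1 → [0, -1]
9  → [0, -1, 9]
*  → [0, -9]
-  → [9]
7  → [9, 7]
*  → [63]
-4 → [63, -4]
10 → [63, -4, 10]

[63, -4, 10]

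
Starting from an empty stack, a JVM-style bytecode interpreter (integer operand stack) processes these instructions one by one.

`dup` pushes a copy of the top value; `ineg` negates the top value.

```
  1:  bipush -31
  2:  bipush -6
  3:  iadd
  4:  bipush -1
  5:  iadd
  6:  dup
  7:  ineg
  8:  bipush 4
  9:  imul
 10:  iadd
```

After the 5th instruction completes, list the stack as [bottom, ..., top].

bipush -31 -> -31
bipush -6  -> -31 -6
iadd       -> -37
bipush -1  -> -37 -1
iadd       -> -38

[-38]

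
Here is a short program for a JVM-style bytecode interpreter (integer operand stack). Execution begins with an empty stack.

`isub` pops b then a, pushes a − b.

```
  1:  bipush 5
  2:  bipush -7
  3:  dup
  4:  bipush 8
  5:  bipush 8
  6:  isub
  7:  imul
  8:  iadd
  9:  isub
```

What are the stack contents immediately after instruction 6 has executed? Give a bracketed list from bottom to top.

bipush 5  : 5
bipush -7 : 5 -7
dup       : 5 -7 -7
bipush 8  : 5 -7 -7 8
bipush 8  : 5 -7 -7 8 8
isub      : 5 -7 -7 0

[5, -7, -7, 0]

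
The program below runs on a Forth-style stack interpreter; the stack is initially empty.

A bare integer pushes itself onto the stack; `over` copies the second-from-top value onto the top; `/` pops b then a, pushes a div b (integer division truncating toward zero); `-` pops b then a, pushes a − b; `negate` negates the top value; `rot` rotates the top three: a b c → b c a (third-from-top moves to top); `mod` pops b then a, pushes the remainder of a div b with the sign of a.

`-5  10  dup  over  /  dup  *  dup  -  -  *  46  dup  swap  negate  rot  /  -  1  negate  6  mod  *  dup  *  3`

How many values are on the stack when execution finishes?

-5     -> -5
10     -> -5 10
dup    -> -5 10 10
over   -> -5 10 10 10
/      -> -5 10 1
dup    -> -5 10 1 1
*      -> -5 10 1
dup    -> -5 10 1 1
-      -> -5 10 0
-      -> -5 10
*      -> -50
46     -> -50 46
dup    -> -50 46 46
swap   -> -50 46 46
negate -> -50 46 -46
rot    -> 46 -46 -50
/      -> 46 0
-      -> 46
1      -> 46 1
negate -> 46 -1
6      -> 46 -1 6
mod    -> 46 -1
*      -> -46
dup    -> -46 -46
*      -> 2116
3      -> 2116 3

2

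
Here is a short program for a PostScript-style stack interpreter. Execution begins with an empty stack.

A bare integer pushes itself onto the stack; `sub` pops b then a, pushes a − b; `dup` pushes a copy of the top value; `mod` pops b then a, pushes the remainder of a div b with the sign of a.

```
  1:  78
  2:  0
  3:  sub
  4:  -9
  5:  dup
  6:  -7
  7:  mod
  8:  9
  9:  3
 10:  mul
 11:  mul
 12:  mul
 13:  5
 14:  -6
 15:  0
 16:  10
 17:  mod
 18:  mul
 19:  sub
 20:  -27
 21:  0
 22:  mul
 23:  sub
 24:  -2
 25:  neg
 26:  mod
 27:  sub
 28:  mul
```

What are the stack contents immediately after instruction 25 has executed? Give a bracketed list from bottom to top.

78   78
0    78 0
sub  78
-9   78 -9
dup  78 -9 -9
-7   78 -9 -9 -7
mod  78 -9 -2
9    78 -9 -2 9
3    78 -9 -2 9 3
mul  78 -9 -2 27
mul  78 -9 -54
mul  78 486
5    78 486 5
-6   78 486 5 -6
0    78 486 5 -6 0
10   78 486 5 -6 0 10
mod  78 486 5 -6 0
mul  78 486 5 0
sub  78 486 5
-27  78 486 5 -27
0    78 486 5 -27 0
mul  78 486 5 0
sub  78 486 5
-2   78 486 5 -2
neg  78 486 5 2

[78, 486, 5, 2]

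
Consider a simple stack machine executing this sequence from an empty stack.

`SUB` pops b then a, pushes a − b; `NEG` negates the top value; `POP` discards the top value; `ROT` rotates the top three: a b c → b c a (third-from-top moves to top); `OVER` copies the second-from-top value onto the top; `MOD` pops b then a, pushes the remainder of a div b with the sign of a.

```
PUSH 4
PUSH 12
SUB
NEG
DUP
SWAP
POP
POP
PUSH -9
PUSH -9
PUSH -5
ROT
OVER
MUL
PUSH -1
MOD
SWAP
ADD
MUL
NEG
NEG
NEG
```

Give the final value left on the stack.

-45

PUSH 4  → [4]
PUSH 12 → [4, 12]
SUB     → [-8]
NEG     → [8]
DUP     → [8, 8]
SWAP    → [8, 8]
POP     → [8]
POP     → []
PUSH -9 → [-9]
PUSH -9 → [-9, -9]
PUSH -5 → [-9, -9, -5]
ROT     → [-9, -5, -9]
OVER    → [-9, -5, -9, -5]
MUL     → [-9, -5, 45]
PUSH -1 → [-9, -5, 45, -1]
MOD     → [-9, -5, 0]
SWAP    → [-9, 0, -5]
ADD     → [-9, -5]
MUL     → [45]
NEG     → [-45]
NEG     → [45]
NEG     → [-45]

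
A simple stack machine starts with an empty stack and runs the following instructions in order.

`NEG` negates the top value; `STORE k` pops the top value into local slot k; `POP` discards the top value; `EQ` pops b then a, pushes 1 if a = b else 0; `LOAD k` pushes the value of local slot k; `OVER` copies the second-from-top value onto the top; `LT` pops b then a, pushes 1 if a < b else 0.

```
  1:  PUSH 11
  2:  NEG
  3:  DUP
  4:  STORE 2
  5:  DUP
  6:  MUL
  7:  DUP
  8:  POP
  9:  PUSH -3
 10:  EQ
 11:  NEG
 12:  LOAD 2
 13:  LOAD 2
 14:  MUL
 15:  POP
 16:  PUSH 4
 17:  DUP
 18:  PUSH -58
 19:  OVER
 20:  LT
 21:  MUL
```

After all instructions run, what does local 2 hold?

-11

PUSH 11  -> 11
NEG      -> -11
DUP      -> -11 -11
STORE 2  -> -11
DUP      -> -11 -11
MUL      -> 121
DUP      -> 121 121
POP      -> 121
PUSH -3  -> 121 -3
EQ       -> 0
NEG      -> 0
LOAD 2   -> 0 -11
LOAD 2   -> 0 -11 -11
MUL      -> 0 121
POP      -> 0
PUSH 4   -> 0 4
DUP      -> 0 4 4
PUSH -58 -> 0 4 4 -58
OVER     -> 0 4 4 -58 4
LT       -> 0 4 4 1
MUL      -> 0 4 4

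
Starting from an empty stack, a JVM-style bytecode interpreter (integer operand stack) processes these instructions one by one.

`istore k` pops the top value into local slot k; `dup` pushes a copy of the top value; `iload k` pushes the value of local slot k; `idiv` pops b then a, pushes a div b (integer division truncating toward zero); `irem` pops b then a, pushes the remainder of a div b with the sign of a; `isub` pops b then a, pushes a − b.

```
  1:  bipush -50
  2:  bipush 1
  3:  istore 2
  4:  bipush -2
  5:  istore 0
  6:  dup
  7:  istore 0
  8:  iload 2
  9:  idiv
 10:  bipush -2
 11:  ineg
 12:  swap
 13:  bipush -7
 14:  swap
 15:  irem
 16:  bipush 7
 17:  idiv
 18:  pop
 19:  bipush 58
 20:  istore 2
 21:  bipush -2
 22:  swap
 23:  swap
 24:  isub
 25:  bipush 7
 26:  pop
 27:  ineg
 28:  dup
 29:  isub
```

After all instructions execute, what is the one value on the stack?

bipush -50 -> [-50]
bipush 1   -> [-50, 1]
istore 2   -> [-50]
bipush -2  -> [-50, -2]
istore 0   -> [-50]
dup        -> [-50, -50]
istore 0   -> [-50]
iload 2    -> [-50, 1]
idiv       -> [-50]
bipush -2  -> [-50, -2]
ineg       -> [-50, 2]
swap       -> [2, -50]
bipush -7  -> [2, -50, -7]
swap       -> [2, -7, -50]
irem       -> [2, -7]
bipush 7   -> [2, -7, 7]
idiv       -> [2, -1]
pop        -> [2]
bipush 58  -> [2, 58]
istore 2   -> [2]
bipush -2  -> [2, -2]
swap       -> [-2, 2]
swap       -> [2, -2]
isub       -> [4]
bipush 7   -> [4, 7]
pop        -> [4]
ineg       -> [-4]
dup        -> [-4, -4]
isub       -> [0]

0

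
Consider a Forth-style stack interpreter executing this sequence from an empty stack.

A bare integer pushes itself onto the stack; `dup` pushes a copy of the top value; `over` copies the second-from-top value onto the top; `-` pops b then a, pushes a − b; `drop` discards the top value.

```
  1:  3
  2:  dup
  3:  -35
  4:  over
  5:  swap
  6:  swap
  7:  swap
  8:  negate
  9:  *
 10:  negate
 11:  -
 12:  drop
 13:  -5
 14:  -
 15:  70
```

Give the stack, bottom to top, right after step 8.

3      : 3
dup    : 3 3
-35    : 3 3 -35
over   : 3 3 -35 3
swap   : 3 3 3 -35
swap   : 3 3 -35 3
swap   : 3 3 3 -35
negate : 3 3 3 35

[3, 3, 3, 35]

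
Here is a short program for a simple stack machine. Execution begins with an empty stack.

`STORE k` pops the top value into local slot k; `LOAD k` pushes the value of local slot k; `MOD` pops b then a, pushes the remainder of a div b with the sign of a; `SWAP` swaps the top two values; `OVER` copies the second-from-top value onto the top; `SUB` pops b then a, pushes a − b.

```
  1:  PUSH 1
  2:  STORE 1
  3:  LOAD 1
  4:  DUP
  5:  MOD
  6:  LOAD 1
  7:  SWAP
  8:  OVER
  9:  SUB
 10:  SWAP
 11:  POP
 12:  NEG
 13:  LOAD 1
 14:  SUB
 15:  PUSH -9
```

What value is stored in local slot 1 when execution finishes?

1

PUSH 1   1
STORE 1  (empty)
LOAD 1   1
DUP      1 1
MOD      0
LOAD 1   0 1
SWAP     1 0
OVER     1 0 1
SUB      1 -1
SWAP     -1 1
POP      -1
NEG      1
LOAD 1   1 1
SUB      0
PUSH -9  0 -9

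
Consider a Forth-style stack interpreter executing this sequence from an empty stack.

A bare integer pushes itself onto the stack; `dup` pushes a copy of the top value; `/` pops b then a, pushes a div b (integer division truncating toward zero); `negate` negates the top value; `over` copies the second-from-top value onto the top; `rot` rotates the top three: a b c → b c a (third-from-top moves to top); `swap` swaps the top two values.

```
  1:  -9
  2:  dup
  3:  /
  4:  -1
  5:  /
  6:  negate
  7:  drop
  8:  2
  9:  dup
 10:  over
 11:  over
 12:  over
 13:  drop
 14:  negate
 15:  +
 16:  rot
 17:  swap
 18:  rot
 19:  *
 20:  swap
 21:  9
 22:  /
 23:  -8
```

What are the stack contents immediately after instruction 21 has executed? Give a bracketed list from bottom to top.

[0, 2, 9]

-9     → [-9]
dup    → [-9, -9]
/      → [1]
-1     → [1, -1]
/      → [-1]
negate → [1]
drop   → []
2      → [2]
dup    → [2, 2]
over   → [2, 2, 2]
over   → [2, 2, 2, 2]
over   → [2, 2, 2, 2, 2]
drop   → [2, 2, 2, 2]
negate → [2, 2, 2, -2]
+      → [2, 2, 0]
rot    → [2, 0, 2]
swap   → [2, 2, 0]
rot    → [2, 0, 2]
*      → [2, 0]
swap   → [0, 2]
9      → [0, 2, 9]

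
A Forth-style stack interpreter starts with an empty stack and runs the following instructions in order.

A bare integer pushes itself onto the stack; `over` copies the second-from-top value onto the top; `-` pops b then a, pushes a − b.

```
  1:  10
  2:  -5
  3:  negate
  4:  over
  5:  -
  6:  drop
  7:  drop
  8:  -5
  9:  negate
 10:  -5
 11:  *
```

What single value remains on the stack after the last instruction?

10     : 10
-5     : 10 -5
negate : 10 5
over   : 10 5 10
-      : 10 -5
drop   : 10
drop   : (empty)
-5     : -5
negate : 5
-5     : 5 -5
*      : -25

-25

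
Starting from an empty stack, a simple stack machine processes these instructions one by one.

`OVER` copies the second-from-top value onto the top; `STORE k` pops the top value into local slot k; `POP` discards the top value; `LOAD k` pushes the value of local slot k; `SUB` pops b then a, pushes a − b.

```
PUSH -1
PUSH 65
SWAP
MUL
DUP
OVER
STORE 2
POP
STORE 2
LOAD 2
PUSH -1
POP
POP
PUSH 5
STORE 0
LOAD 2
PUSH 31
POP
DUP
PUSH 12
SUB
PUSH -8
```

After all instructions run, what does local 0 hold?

PUSH -1 -> -1
PUSH 65 -> -1 65
SWAP    -> 65 -1
MUL     -> -65
DUP     -> -65 -65
OVER    -> -65 -65 -65
STORE 2 -> -65 -65
POP     -> -65
STORE 2 -> (empty)
LOAD 2  -> -65
PUSH -1 -> -65 -1
POP     -> -65
POP     -> (empty)
PUSH 5  -> 5
STORE 0 -> (empty)
LOAD 2  -> -65
PUSH 31 -> -65 31
POP     -> -65
DUP     -> -65 -65
PUSH 12 -> -65 -65 12
SUB     -> -65 -77
PUSH -8 -> -65 -77 -8

5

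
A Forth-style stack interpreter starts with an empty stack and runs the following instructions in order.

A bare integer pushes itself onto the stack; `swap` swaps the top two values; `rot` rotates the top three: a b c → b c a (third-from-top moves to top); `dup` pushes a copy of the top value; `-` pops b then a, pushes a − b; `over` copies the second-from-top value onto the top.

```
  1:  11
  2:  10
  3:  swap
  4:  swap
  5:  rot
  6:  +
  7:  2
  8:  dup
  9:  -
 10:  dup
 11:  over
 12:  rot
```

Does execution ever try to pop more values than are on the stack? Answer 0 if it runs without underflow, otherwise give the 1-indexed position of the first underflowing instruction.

11   → 11
10   → 11 10
swap → 10 11
swap → 11 10
rot  — needs 3 operands, stack has 2 → underflow

5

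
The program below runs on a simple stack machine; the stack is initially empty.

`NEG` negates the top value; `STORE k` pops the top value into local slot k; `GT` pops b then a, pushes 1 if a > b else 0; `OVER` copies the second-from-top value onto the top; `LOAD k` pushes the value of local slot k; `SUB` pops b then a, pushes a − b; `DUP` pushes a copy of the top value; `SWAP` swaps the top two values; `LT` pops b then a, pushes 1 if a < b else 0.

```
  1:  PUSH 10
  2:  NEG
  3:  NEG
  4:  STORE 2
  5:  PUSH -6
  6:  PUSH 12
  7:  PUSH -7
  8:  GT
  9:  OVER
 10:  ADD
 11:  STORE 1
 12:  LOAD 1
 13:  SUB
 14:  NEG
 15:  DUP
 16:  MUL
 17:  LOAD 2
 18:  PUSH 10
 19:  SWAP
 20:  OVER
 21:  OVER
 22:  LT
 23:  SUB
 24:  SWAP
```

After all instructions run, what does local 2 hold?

10

PUSH 10 → 10
NEG     → -10
NEG     → 10
STORE 2 → (empty)
PUSH -6 → -6
PUSH 12 → -6 12
PUSH -7 → -6 12 -7
GT      → -6 1
OVER    → -6 1 -6
ADD     → -6 -5
STORE 1 → -6
LOAD 1  → -6 -5
SUB     → -1
NEG     → 1
DUP     → 1 1
MUL     → 1
LOAD 2  → 1 10
PUSH 10 → 1 10 10
SWAP    → 1 10 10
OVER    → 1 10 10 10
OVER    → 1 10 10 10 10
LT      → 1 10 10 0
SUB     → 1 10 10
SWAP    → 1 10 10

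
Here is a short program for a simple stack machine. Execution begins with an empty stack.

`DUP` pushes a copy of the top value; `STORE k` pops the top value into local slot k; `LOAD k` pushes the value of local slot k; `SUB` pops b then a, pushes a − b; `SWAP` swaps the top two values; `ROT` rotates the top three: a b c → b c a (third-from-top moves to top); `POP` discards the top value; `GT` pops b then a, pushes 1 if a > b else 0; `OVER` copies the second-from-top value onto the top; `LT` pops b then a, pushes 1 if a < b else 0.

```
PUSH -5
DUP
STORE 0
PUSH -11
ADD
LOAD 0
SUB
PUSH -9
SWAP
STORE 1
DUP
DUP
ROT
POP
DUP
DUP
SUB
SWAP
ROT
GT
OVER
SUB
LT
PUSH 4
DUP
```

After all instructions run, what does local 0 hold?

PUSH -5  -> [-5]
DUP      -> [-5, -5]
STORE 0  -> [-5]
PUSH -11 -> [-5, -11]
ADD      -> [-16]
LOAD 0   -> [-16, -5]
SUB      -> [-11]
PUSH -9  -> [-11, -9]
SWAP     -> [-9, -11]
STORE 1  -> [-9]
DUP      -> [-9, -9]
DUP      -> [-9, -9, -9]
ROT      -> [-9, -9, -9]
POP      -> [-9, -9]
DUP      -> [-9, -9, -9]
DUP      -> [-9, -9, -9, -9]
SUB      -> [-9, -9, 0]
SWAP     -> [-9, 0, -9]
ROT      -> [0, -9, -9]
GT       -> [0, 0]
OVER     -> [0, 0, 0]
SUB      -> [0, 0]
LT       -> [0]
PUSH 4   -> [0, 4]
DUP      -> [0, 4, 4]

-5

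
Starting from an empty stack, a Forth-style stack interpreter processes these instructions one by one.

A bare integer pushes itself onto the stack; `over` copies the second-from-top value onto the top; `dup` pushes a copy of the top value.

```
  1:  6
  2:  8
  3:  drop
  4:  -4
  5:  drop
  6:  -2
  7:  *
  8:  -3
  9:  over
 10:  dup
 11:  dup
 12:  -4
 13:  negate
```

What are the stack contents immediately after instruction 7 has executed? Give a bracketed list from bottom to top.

[-12]

6    → 6
8    → 6 8
drop → 6
-4   → 6 -4
drop → 6
-2   → 6 -2
*    → -12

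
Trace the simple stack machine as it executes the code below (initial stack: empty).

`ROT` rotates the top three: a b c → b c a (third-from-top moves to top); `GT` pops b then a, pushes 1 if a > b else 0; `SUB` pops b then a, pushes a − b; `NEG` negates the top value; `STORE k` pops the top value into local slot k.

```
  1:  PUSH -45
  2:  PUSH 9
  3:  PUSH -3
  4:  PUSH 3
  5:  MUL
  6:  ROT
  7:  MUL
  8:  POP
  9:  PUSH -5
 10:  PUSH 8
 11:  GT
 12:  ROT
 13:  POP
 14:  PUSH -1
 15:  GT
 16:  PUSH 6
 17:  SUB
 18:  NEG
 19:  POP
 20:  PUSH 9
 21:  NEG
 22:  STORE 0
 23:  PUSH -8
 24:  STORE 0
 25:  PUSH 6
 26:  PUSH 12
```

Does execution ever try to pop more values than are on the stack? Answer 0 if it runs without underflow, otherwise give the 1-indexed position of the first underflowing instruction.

12

PUSH -45 : [-45]
PUSH 9   : [-45, 9]
PUSH -3  : [-45, 9, -3]
PUSH 3   : [-45, 9, -3, 3]
MUL      : [-45, 9, -9]
ROT      : [9, -9, -45]
MUL      : [9, 405]
POP      : [9]
PUSH -5  : [9, -5]
PUSH 8   : [9, -5, 8]
GT       : [9, 0]
ROT  — needs 3 operands, stack has 2 → underflow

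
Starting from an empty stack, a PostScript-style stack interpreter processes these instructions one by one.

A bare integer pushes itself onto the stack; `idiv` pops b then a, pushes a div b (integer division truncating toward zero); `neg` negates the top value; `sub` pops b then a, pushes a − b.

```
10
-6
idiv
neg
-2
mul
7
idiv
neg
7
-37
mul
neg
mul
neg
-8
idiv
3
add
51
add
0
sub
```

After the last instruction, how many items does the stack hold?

1

10   -> [10]
-6   -> [10, -6]
idiv -> [-1]
neg  -> [1]
-2   -> [1, -2]
mul  -> [-2]
7    -> [-2, 7]
idiv -> [0]
neg  -> [0]
7    -> [0, 7]
-37  -> [0, 7, -37]
mul  -> [0, -259]
neg  -> [0, 259]
mul  -> [0]
neg  -> [0]
-8   -> [0, -8]
idiv -> [0]
3    -> [0, 3]
add  -> [3]
51   -> [3, 51]
add  -> [54]
0    -> [54, 0]
sub  -> [54]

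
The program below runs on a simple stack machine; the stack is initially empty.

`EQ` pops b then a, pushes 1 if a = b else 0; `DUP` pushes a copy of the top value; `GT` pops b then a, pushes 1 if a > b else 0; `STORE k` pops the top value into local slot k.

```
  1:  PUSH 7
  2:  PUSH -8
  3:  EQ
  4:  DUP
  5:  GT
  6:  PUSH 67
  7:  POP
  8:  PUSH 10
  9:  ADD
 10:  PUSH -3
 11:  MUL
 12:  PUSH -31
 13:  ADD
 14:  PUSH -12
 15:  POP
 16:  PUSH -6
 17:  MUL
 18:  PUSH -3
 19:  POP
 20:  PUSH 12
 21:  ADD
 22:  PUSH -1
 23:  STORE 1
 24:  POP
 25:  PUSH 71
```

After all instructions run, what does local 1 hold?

PUSH 7   : 7
PUSH -8  : 7 -8
EQ       : 0
DUP      : 0 0
GT       : 0
PUSH 67  : 0 67
POP      : 0
PUSH 10  : 0 10
ADD      : 10
PUSH -3  : 10 -3
MUL      : -30
PUSH -31 : -30 -31
ADD      : -61
PUSH -12 : -61 -12
POP      : -61
PUSH -6  : -61 -6
MUL      : 366
PUSH -3  : 366 -3
POP      : 366
PUSH 12  : 366 12
ADD      : 378
PUSH -1  : 378 -1
STORE 1  : 378
POP      : (empty)
PUSH 71  : 71

-1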